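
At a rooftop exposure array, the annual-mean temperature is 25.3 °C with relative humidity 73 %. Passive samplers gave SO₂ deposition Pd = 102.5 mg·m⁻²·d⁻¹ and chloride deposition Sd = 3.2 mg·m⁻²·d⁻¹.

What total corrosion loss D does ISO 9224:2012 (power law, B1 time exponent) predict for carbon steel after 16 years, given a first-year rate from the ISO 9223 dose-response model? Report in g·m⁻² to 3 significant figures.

D(16) = 1.45e+03 g·m⁻²

carbon steel: T>10 °C ⇒ hinge -0.054·(25.3−10) = -0.8262
  sulphur-dioxide contribution → 37.05 μm/a
  chloride contribution → 6.42 μm/a
  ⇒ r_corr(carbon steel) = 43.47 μm/a
ISO 9224: D(t) = r_corr · t^b with b = 0.523 (carbon steel, B1)
  D(16) = 43.47 × 16^0.523 = 43.47 × 4.263 = 185.3 μm
  Mass loss = 185.3 μm × 7.85 g/cm³ = 1455 g·m⁻²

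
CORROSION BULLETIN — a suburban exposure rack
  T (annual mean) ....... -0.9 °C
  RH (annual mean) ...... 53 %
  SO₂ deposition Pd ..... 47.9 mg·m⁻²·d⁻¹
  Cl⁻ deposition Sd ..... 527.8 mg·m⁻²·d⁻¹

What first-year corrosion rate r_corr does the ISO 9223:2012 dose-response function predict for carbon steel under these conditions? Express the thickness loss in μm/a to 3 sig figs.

carbon steel: temperature factor f = +0.150·(-10.9) = -1.6350
  Pd branch = 1.77·Pd^0.52·e^(0.02·RH+f) = 7.448 μm/a
  Cl⁻ term: 0.102·527.8^0.62·exp(0.033·53+0.04·-0.9) = 27.57
  r_corr = 7.448 + 27.57 = 35.02 μm/a

r_corr = 35.0 μm/a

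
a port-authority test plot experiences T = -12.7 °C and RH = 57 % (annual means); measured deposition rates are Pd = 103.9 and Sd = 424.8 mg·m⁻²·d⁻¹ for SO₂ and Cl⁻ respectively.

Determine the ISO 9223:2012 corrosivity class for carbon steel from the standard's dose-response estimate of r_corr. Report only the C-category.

C2

carbon steel: temperature factor f = +0.150·(-22.7) = -3.4050
  sulphur-dioxide contribution → 2.056 μm/a
  chloride contribution → 17.15 μm/a
  total first-year rate 19.21 μm/a
ISO 9223 Table 2 (carbon steel): 1.3 < 19.2 ≤ 25 μm/a ⇒ C2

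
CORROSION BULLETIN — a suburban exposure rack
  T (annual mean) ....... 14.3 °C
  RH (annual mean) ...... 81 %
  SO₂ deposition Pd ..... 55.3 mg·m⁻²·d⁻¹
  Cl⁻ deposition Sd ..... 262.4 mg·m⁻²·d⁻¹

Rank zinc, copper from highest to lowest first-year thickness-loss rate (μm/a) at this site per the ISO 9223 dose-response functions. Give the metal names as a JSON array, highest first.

zinc: f(T) = -0.071·(T−10) [T>10 °C] = -0.3053
  Pd branch = 0.0129·Pd^0.44·e^(0.046·RH+f) = 2.307 μm/a
  Cl⁻ term: 0.0175·262.4^0.57·exp(0.008·81+0.085·14.3) = 2.699
  r_corr = 2.307 + 2.699 = 5.005 μm/a
copper: f(T) = -0.080·(T−10) [T>10 °C] = -0.3440
  SO₂ term: 0.0053·55.3^0.26·exp(0.059·81-0.3440) = 1.269
  Sd branch = 0.01025·Sd^0.27·e^(0.036·RH+0.049·T) = 1.716 μm/a
  r_corr = 1.269 + 1.716 = 2.985 μm/a
Ordering by μm/a: zinc (5.01) > copper (2.99)

["zinc", "copper"]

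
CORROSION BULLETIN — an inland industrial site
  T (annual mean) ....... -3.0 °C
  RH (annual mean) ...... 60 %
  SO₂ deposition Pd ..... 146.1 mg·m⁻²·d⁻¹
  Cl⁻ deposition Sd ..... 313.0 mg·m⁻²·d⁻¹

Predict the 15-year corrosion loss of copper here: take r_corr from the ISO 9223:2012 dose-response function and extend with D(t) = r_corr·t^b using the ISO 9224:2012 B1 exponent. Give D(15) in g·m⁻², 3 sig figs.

D(15) = 26.8 g·m⁻²

copper: T≤10 °C ⇒ hinge +0.126·(-3.0−10) = -1.6380
  Pd branch = 0.0053·Pd^0.26·e^(0.059·RH+f) = 0.1298 μm/a
  Cl⁻ term: 0.01025·313.0^0.27·exp(0.036·60+0.049·-3.0) = 0.362
  r_corr = 0.1298 + 0.362 = 0.4918 μm/a
ISO 9224: D(t) = r_corr · t^b with b = 0.667 (copper, B1)
  D(15) = 0.4918 × 15^0.667 = 0.4918 × 6.088 = 2.994 μm
  Mass loss = 2.994 μm × 8.96 g/cm³ = 26.83 g·m⁻²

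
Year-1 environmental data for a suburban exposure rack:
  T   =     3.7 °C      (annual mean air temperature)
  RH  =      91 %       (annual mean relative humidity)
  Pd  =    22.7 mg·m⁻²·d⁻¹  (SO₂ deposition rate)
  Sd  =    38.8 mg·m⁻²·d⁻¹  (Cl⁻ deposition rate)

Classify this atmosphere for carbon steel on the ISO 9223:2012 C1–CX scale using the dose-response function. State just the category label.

C3

carbon steel: temperature factor f = +0.150·(-6.3) = -0.9450
  SO₂ term: 1.77·22.7^0.52·exp(0.02·91-0.9450) = 21.53
  Sd branch = 0.102·Sd^0.62·e^(0.033·RH+0.04·T) = 23.02 μm/a
  sum: 21.53 + 23.02 → r_corr = 44.56 μm/a
Category bounds: 25…50 μm/a bracket r_corr ⇒ C3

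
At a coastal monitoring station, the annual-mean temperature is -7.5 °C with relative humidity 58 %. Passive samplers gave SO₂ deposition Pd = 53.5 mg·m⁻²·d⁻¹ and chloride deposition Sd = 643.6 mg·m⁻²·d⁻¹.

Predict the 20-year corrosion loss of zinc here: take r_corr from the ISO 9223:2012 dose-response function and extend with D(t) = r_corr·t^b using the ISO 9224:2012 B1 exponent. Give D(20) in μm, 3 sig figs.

D(20) = 13.0 μm

zinc: temperature factor f = +0.038·(-17.5) = -0.6650
  sulphur-dioxide contribution → 0.5508 μm/a
  chloride contribution → 0.5869 μm/a
  total first-year rate 1.138 μm/a
Long-term exponent b (ISO 9224 Table 2, B1) = 0.813
  D(20) = 1.138 × 20^0.813 = 1.138 × 11.42 = 12.99 μm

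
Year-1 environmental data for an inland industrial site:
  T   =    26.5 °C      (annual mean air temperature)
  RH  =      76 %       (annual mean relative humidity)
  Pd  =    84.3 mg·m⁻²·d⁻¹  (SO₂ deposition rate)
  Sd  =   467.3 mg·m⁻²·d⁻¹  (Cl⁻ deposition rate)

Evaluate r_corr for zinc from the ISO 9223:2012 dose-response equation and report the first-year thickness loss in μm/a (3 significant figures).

r_corr = 11.1 μm/a

zinc: f(T) = -0.071·(T−10) [T>10 °C] = -1.1715
  SO₂ term: 0.0129·84.3^0.44·exp(0.046·76-1.1715) = 0.9278
  Cl⁻ term: 0.0175·467.3^0.57·exp(0.008·76+0.085·26.5) = 10.16
  sum: 0.9278 + 10.16 → r_corr = 11.09 μm/a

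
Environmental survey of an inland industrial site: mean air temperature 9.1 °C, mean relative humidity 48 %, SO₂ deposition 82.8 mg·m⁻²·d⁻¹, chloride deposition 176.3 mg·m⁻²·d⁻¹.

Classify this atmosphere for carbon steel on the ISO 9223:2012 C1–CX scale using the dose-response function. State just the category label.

carbon steel: f(T) = +0.150·(T−10) [T≤10 °C] = -0.1350
  SO₂ term: 1.77·82.8^0.52·exp(0.02·48-0.1350) = 40.15
  Cl⁻ term: 0.102·176.3^0.62·exp(0.033·48+0.04·9.1) = 17.67
  r_corr = 40.15 + 17.67 = 57.82 μm/a
Category bounds: 50…80 μm/a bracket r_corr ⇒ C4

C4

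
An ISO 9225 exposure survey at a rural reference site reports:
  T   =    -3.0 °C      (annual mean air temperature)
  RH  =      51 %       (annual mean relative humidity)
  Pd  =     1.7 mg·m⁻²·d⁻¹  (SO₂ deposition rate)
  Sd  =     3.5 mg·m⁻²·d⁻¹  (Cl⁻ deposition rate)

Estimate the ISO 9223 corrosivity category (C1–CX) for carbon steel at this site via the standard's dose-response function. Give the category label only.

carbon steel: T≤10 °C ⇒ hinge +0.150·(-3.0−10) = -1.9500
  sulphur-dioxide contribution → 0.9203 μm/a
  chloride contribution → 1.059 μm/a
  total first-year rate 1.979 μm/a
1.98 μm/a falls in (1.3, 25] for carbon steel → category C2

C2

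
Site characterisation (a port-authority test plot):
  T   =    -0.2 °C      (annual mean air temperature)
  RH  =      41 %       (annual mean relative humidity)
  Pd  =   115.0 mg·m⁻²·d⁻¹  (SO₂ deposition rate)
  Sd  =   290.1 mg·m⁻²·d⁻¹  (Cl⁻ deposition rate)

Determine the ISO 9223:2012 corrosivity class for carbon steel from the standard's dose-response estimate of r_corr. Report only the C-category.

C2

carbon steel: f(T) = +0.150·(T−10) [T≤10 °C] = -1.5300
  sulphur-dioxide contribution → 10.26 μm/a
  chloride contribution → 13.17 μm/a
  ⇒ r_corr(carbon steel) = 23.43 μm/a
Category bounds: 1.3…25 μm/a bracket r_corr ⇒ C2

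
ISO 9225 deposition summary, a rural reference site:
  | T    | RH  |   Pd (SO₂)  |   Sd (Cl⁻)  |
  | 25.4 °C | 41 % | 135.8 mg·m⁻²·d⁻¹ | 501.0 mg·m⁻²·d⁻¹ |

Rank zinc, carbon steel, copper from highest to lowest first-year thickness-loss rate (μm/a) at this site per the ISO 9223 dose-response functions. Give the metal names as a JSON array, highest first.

["carbon steel", "zinc", "copper"]

zinc: f(T) = -0.071·(T−10) [T>10 °C] = -1.0934
  sulphur-dioxide contribution → 0.2473 μm/a
  chloride contribution → 7.278 μm/a
  ⇒ r_corr(zinc) = 7.526 μm/a
carbon steel: f(T) = -0.054·(T−10) [T>10 °C] = -0.8316
  sulphur-dioxide contribution → 22.49 μm/a
  chloride contribution → 51.45 μm/a
  ⇒ r_corr(carbon steel) = 73.94 μm/a
copper: T>10 °C ⇒ hinge -0.080·(25.4−10) = -1.2320
  sulphur-dioxide contribution → 0.06228 μm/a
  chloride contribution → 0.8341 μm/a
  ⇒ r_corr(copper) = 0.8964 μm/a
Ordering by μm/a: carbon steel (73.9) > zinc (7.53) > copper (0.896)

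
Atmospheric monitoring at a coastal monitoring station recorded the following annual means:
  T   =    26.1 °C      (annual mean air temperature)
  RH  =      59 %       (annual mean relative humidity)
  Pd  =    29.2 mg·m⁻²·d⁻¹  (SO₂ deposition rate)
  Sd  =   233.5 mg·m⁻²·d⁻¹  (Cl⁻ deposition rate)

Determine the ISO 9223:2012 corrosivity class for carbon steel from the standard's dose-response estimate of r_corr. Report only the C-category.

carbon steel: T>10 °C ⇒ hinge -0.054·(26.1−10) = -0.8694
  sulphur-dioxide contribution → 13.96 μm/a
  chloride contribution → 59.69 μm/a
  ⇒ r_corr(carbon steel) = 73.65 μm/a
Category bounds: 50…80 μm/a bracket r_corr ⇒ C4

C4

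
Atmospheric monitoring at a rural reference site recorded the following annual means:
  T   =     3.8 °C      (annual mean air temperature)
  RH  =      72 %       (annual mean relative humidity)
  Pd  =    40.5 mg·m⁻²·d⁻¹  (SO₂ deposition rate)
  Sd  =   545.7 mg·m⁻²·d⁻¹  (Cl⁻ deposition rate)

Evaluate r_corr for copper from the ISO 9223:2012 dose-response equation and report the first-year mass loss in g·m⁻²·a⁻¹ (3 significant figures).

copper: f(T) = +0.126·(T−10) [T≤10 °C] = -0.7812
  Pd branch = 0.0053·Pd^0.26·e^(0.059·RH+f) = 0.4445 μm/a
  Cl⁻ term: 0.01025·545.7^0.27·exp(0.036·72+0.049·3.8) = 0.9042
  r_corr = 0.4445 + 0.9042 = 1.349 μm/a
Convert to mass loss: 1.349 μm/a × 8.96 g/cm³ = 12.08 g·m⁻²·a⁻¹

r_corr = 12.1 g·m⁻²·a⁻¹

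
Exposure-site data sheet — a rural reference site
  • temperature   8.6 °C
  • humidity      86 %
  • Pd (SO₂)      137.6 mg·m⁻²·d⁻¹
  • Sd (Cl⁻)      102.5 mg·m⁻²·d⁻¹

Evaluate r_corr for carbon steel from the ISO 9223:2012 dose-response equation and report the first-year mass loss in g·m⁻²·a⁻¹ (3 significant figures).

carbon steel: f(T) = +0.150·(T−10) [T≤10 °C] = -0.2100
  SO₂ term: 1.77·137.6^0.52·exp(0.02·86-0.2100) = 103.7
  Sd branch = 0.102·Sd^0.62·e^(0.033·RH+0.04·T) = 43.37 μm/a
  r_corr = 103.7 + 43.37 = 147.1 μm/a
Convert to mass loss: 147.1 μm/a × 7.85 g/cm³ = 1155 g·m⁻²·a⁻¹

r_corr = 1.15e+03 g·m⁻²·a⁻¹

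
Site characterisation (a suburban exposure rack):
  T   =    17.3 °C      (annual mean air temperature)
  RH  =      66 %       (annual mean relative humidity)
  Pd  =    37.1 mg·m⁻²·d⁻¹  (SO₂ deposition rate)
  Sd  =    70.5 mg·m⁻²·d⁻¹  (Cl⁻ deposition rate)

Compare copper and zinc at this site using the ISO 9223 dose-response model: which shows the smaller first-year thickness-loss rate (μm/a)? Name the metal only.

copper

copper: T>10 °C ⇒ hinge -0.080·(17.3−10) = -0.5840
  sulphur-dioxide contribution → 0.3714 μm/a
  chloride contribution → 0.8124 μm/a
  ⇒ r_corr(copper) = 1.184 μm/a
zinc: T>10 °C ⇒ hinge -0.071·(17.3−10) = -0.5183
  sulphur-dioxide contribution → 0.7844 μm/a
  chloride contribution → 1.46 μm/a
  total first-year rate 2.245 μm/a
Ordering by μm/a: zinc (2.24) > copper (1.18)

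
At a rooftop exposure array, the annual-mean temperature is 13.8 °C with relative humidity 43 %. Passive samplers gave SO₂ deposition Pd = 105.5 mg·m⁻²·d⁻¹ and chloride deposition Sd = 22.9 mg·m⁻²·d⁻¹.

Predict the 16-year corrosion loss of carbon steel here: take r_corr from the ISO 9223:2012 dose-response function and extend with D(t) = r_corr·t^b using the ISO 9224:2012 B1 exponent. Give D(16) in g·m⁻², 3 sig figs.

D(16) = 1.46e+03 g·m⁻²

carbon steel: temperature factor f = -0.054·(3.8) = -0.2052
  SO₂ term: 1.77·105.5^0.52·exp(0.02·43-0.2052) = 38.41
  Cl⁻ term: 0.102·22.9^0.62·exp(0.033·43+0.04·13.8) = 5.101
  r_corr = 38.41 + 5.101 = 43.51 μm/a
Long-term exponent b (ISO 9224 Table 2, B1) = 0.523
  D(16) = 43.51 × 16^0.523 = 43.51 × 4.263 = 185.5 μm
  Mass loss = 185.5 μm × 7.85 g/cm³ = 1456 g·m⁻²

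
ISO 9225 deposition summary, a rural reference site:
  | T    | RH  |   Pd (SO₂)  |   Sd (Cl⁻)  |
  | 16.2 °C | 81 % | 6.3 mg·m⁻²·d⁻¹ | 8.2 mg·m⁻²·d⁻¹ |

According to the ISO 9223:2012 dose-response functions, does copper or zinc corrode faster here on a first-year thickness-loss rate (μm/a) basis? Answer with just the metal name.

copper

copper: f(T) = -0.080·(T−10) [T>10 °C] = -0.4960
  SO₂ term: 0.0053·6.3^0.26·exp(0.059·81-0.4960) = 0.6197
  Cl⁻ term: 0.01025·8.2^0.27·exp(0.036·81+0.049·16.2) = 0.7389
  sum: 0.6197 + 0.7389 → r_corr = 1.359 μm/a
zinc: T>10 °C ⇒ hinge -0.071·(16.2−10) = -0.4402
  SO₂ term: 0.0129·6.3^0.44·exp(0.046·81-0.4402) = 0.775
  Sd branch = 0.0175·Sd^0.57·e^(0.008·RH+0.085·T) = 0.4399 μm/a
  sum: 0.775 + 0.4399 → r_corr = 1.215 μm/a
Ordering by μm/a: copper (1.36) > zinc (1.21)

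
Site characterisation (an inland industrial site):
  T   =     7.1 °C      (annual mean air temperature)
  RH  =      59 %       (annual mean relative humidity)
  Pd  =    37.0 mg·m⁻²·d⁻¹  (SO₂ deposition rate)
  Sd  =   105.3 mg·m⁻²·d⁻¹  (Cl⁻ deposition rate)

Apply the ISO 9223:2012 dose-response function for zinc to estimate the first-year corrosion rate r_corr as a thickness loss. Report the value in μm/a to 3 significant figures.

zinc: temperature factor f = +0.038·(-2.9) = -0.1102
  sulphur-dioxide contribution → 0.8539 μm/a
  chloride contribution → 0.7293 μm/a
  total first-year rate 1.583 μm/a

r_corr = 1.58 μm/a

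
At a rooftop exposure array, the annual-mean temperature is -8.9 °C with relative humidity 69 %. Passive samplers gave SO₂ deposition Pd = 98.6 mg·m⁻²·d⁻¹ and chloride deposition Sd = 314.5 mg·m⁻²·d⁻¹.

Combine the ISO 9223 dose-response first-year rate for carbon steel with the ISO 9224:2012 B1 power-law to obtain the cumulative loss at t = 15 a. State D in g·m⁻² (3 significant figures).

carbon steel: T≤10 °C ⇒ hinge +0.150·(-8.9−10) = -2.8350
  SO₂ term: 1.77·98.6^0.52·exp(0.02·69-2.8350) = 4.497
  Cl⁻ term: 0.102·314.5^0.62·exp(0.033·69+0.04·-8.9) = 24.63
  r_corr = 4.497 + 24.63 = 29.12 μm/a
Long-term exponent b (ISO 9224 Table 2, B1) = 0.523
  D(15) = 29.12 × 15^0.523 = 29.12 × 4.122 = 120 μm
  Mass loss = 120 μm × 7.85 g/cm³ = 942.3 g·m⁻²

D(15) = 942 g·m⁻²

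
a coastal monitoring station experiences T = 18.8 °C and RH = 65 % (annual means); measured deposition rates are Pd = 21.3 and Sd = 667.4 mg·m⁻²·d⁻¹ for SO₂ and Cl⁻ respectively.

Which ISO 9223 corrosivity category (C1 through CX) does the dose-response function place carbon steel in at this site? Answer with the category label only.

carbon steel: temperature factor f = -0.054·(8.8) = -0.4752
  SO₂ term: 1.77·21.3^0.52·exp(0.02·65-0.4752) = 19.81
  Sd branch = 0.102·Sd^0.62·e^(0.033·RH+0.04·T) = 104.2 μm/a
  sum: 19.81 + 104.2 → r_corr = 124 μm/a
124 μm/a falls in (80, 200] for carbon steel → category C5

C5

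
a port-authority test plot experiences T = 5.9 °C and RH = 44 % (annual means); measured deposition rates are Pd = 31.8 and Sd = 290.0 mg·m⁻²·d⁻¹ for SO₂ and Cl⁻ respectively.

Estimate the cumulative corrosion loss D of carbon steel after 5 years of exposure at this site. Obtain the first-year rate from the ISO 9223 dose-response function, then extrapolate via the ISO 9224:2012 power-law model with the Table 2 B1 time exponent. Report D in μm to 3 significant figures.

carbon steel: temperature factor f = +0.150·(-4.1) = -0.6150
  sulphur-dioxide contribution → 13.94 μm/a
  chloride contribution → 18.55 μm/a
  total first-year rate 32.49 μm/a
ISO 9224: D(t) = r_corr · t^b with b = 0.523 (carbon steel, B1)
  D(5) = 32.49 × 5^0.523 = 32.49 × 2.32 = 75.4 μm

D(5) = 75.4 μm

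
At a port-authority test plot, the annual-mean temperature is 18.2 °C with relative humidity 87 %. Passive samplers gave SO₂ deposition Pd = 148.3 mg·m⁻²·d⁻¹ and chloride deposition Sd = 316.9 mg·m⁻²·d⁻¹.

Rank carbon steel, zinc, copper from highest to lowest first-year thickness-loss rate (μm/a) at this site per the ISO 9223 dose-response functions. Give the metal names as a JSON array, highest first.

carbon steel: temperature factor f = -0.054·(8.2) = -0.4428
  Pd branch = 1.77·Pd^0.52·e^(0.02·RH+f) = 87.16 μm/a
  Cl⁻ term: 0.102·316.9^0.62·exp(0.033·87+0.04·18.2) = 132.5
  r_corr = 87.16 + 132.5 = 219.7 μm/a
zinc: temperature factor f = -0.071·(8.2) = -0.5822
  SO₂ term: 0.0129·148.3^0.44·exp(0.046·87-0.5822) = 3.557
  Cl⁻ term: 0.0175·316.9^0.57·exp(0.008·87+0.085·18.2) = 4.392
  sum: 3.557 + 4.392 → r_corr = 7.949 μm/a
copper: f(T) = -0.080·(T−10) [T>10 °C] = -0.6560
  Pd branch = 0.0053·Pd^0.26·e^(0.059·RH+f) = 1.71 μm/a
  Cl⁻ term: 0.01025·316.9^0.27·exp(0.036·87+0.049·18.2) = 2.713
  sum: 1.71 + 2.713 → r_corr = 4.424 μm/a
Ordering by μm/a: carbon steel (220) > zinc (7.95) > copper (4.42)

["carbon steel", "zinc", "copper"]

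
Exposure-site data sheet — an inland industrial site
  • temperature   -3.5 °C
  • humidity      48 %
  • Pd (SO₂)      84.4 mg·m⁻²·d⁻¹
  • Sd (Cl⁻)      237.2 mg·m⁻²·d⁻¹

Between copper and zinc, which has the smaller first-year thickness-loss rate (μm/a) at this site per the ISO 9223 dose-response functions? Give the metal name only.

copper: T≤10 °C ⇒ hinge +0.126·(-3.5−10) = -1.7010
  SO₂ term: 0.0053·84.4^0.26·exp(0.059·48-1.7010) = 0.05204
  Sd branch = 0.01025·Sd^0.27·e^(0.036·RH+0.049·T) = 0.2128 μm/a
  sum: 0.05204 + 0.2128 → r_corr = 0.2648 μm/a
zinc: f(T) = +0.038·(T−10) [T≤10 °C] = -0.5130
  Pd branch = 0.0129·Pd^0.44·e^(0.046·RH+f) = 0.4947 μm/a
  Sd branch = 0.0175·Sd^0.57·e^(0.008·RH+0.085·T) = 0.4309 μm/a
  sum: 0.4947 + 0.4309 → r_corr = 0.9256 μm/a
Ordering by μm/a: zinc (0.926) > copper (0.265)

copper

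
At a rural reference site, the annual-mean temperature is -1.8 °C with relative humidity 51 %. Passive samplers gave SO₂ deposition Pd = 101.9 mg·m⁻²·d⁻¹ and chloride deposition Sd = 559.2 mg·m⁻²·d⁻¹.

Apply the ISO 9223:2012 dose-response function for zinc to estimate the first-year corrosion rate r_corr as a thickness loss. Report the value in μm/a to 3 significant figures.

r_corr = 1.49 μm/a

zinc: f(T) = +0.038·(T−10) [T≤10 °C] = -0.4484
  SO₂ term: 0.0129·101.9^0.44·exp(0.046·51-0.4484) = 0.6581
  Cl⁻ term: 0.0175·559.2^0.57·exp(0.008·51+0.085·-1.8) = 0.8316
  sum: 0.6581 + 0.8316 → r_corr = 1.49 μm/a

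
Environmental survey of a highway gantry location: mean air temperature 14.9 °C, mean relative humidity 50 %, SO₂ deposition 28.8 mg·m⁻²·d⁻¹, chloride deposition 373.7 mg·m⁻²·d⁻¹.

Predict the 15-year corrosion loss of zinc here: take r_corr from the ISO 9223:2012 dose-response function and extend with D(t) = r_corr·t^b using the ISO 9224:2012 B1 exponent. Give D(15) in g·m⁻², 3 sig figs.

zinc: temperature factor f = -0.071·(4.9) = -0.3479
  sulphur-dioxide contribution → 0.3986 μm/a
  chloride contribution → 2.711 μm/a
  ⇒ r_corr(zinc) = 3.11 μm/a
Power-law: D(15) = r_corr · 15^0.813
  D(15) = 3.11 × 15^0.813 = 3.11 × 9.04 = 28.11 μm
  Mass loss = 28.11 μm × 7.14 g/cm³ = 200.7 g·m⁻²

D(15) = 201 g·m⁻²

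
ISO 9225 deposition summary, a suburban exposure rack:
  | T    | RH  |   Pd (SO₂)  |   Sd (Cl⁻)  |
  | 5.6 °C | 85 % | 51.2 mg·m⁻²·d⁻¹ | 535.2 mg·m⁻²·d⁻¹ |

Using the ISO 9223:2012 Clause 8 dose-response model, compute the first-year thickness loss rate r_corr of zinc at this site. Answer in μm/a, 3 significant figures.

zinc: T≤10 °C ⇒ hinge +0.038·(5.6−10) = -0.1672
  sulphur-dioxide contribution → 3.077 μm/a
  chloride contribution → 1.997 μm/a
  ⇒ r_corr(zinc) = 5.074 μm/a

r_corr = 5.07 μm/a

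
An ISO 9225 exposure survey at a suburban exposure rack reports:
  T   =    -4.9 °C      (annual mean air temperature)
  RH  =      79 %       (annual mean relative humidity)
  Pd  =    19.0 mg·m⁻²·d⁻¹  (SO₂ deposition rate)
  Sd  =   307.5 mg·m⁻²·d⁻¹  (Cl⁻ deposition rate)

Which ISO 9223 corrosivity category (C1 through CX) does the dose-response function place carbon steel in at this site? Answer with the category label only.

C3

carbon steel: f(T) = +0.150·(T−10) [T≤10 °C] = -2.2350
  sulphur-dioxide contribution → 4.251 μm/a
  chloride contribution → 39.64 μm/a
  total first-year rate 43.89 μm/a
43.9 μm/a falls in (25, 50] for carbon steel → category C3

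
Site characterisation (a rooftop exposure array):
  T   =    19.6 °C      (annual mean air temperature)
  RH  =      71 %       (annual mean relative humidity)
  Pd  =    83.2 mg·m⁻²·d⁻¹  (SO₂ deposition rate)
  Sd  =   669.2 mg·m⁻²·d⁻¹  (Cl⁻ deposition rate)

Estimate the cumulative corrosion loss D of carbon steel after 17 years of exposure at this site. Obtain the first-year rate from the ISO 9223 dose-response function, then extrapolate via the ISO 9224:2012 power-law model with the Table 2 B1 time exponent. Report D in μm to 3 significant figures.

D(17) = 769 μm

carbon steel: temperature factor f = -0.054·(9.6) = -0.5184
  SO₂ term: 1.77·83.2^0.52·exp(0.02·71-0.5184) = 43.45
  Sd branch = 0.102·Sd^0.62·e^(0.033·RH+0.04·T) = 131.4 μm/a
  sum: 43.45 + 131.4 → r_corr = 174.8 μm/a
Power-law: D(17) = r_corr · 17^0.523
  D(17) = 174.8 × 17^0.523 = 174.8 × 4.401 = 769.3 μm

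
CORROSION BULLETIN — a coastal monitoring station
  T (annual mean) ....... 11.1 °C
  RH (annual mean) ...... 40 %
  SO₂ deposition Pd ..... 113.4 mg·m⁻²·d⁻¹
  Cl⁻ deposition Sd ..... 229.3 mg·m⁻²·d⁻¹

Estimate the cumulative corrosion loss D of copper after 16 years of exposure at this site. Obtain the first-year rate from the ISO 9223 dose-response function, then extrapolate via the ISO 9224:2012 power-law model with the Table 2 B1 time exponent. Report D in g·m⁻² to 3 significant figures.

copper: f(T) = -0.080·(T−10) [T>10 °C] = -0.0880
  SO₂ term: 0.0053·113.4^0.26·exp(0.059·40-0.0880) = 0.1759
  Sd branch = 0.01025·Sd^0.27·e^(0.036·RH+0.049·T) = 0.3233 μm/a
  sum: 0.1759 + 0.3233 → r_corr = 0.4992 μm/a
ISO 9224: D(t) = r_corr · t^b with b = 0.667 (copper, B1)
  D(16) = 0.4992 × 16^0.667 = 0.4992 × 6.355 = 3.173 μm
  Mass loss = 3.173 μm × 8.96 g/cm³ = 28.43 g·m⁻²

D(16) = 28.4 g·m⁻²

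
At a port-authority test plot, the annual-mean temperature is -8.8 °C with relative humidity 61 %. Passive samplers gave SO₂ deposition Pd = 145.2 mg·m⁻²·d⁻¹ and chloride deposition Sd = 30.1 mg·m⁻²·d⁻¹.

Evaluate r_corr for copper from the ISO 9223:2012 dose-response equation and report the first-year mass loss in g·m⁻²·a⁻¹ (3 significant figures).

copper: f(T) = +0.126·(T−10) [T≤10 °C] = -2.3688
  SO₂ term: 0.0053·145.2^0.26·exp(0.059·61-2.3688) = 0.06617
  Cl⁻ term: 0.01025·30.1^0.27·exp(0.036·61+0.049·-8.8) = 0.1501
  r_corr = 0.06617 + 0.1501 = 0.2163 μm/a
Convert to mass loss: 0.2163 μm/a × 8.96 g/cm³ = 1.938 g·m⁻²·a⁻¹

r_corr = 1.94 g·m⁻²·a⁻¹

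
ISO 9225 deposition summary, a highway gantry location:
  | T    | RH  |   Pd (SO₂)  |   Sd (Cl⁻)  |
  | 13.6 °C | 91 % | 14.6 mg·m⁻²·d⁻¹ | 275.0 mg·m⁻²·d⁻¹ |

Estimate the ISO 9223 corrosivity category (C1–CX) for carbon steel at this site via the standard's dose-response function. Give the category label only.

C5

carbon steel: T>10 °C ⇒ hinge -0.054·(13.6−10) = -0.1944
  SO₂ term: 1.77·14.6^0.52·exp(0.02·91-0.1944) = 36.26
  Sd branch = 0.102·Sd^0.62·e^(0.033·RH+0.04·T) = 115.2 μm/a
  r_corr = 36.26 + 115.2 = 151.5 μm/a
151 μm/a falls in (80, 200] for carbon steel → category C5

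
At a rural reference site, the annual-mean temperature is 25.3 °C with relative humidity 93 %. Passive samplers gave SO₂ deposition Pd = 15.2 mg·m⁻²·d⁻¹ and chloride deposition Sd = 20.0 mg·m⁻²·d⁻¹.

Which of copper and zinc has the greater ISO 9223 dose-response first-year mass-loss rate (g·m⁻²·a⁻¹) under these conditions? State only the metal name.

copper

copper: T>10 °C ⇒ hinge -0.080·(25.3−10) = -1.2240
  sulphur-dioxide contribution → 0.7638 μm/a
  chloride contribution → 2.262 μm/a
  ⇒ r_corr(copper) = 3.025 μm/a
  mass loss = 3.025 μm/a × 8.96 g/cm³ = 27.11 g·m⁻²·a⁻¹
zinc: T>10 °C ⇒ hinge -0.071·(25.3−10) = -1.0863
  sulphur-dioxide contribution → 1.039 μm/a
  chloride contribution → 1.745 μm/a
  total first-year rate 2.784 μm/a
  mass loss = 2.784 μm/a × 7.14 g/cm³ = 19.88 g·m⁻²·a⁻¹
Ordering by g·m⁻²·a⁻¹: copper (27.1) > zinc (19.9)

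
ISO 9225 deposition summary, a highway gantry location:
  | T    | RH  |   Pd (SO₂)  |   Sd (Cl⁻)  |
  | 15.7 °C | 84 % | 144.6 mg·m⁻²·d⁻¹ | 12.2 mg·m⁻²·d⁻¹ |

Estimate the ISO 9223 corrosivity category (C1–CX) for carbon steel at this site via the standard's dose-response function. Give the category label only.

carbon steel: T>10 °C ⇒ hinge -0.054·(15.7−10) = -0.3078
  sulphur-dioxide contribution → 92.73 μm/a
  chloride contribution → 14.41 μm/a
  ⇒ r_corr(carbon steel) = 107.1 μm/a
107 μm/a falls in (80, 200] for carbon steel → category C5

C5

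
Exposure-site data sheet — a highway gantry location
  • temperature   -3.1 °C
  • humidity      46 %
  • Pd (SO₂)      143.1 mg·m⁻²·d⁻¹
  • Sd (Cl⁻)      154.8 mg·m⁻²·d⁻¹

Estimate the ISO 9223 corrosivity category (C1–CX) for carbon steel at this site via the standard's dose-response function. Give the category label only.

carbon steel: temperature factor f = +0.150·(-13.1) = -1.9650
  Pd branch = 1.77·Pd^0.52·e^(0.02·RH+f) = 8.224 μm/a
  Sd branch = 0.102·Sd^0.62·e^(0.033·RH+0.04·T) = 9.368 μm/a
  r_corr = 8.224 + 9.368 = 17.59 μm/a
ISO 9223 Table 2 (carbon steel): 1.3 < 17.6 ≤ 25 μm/a ⇒ C2

C2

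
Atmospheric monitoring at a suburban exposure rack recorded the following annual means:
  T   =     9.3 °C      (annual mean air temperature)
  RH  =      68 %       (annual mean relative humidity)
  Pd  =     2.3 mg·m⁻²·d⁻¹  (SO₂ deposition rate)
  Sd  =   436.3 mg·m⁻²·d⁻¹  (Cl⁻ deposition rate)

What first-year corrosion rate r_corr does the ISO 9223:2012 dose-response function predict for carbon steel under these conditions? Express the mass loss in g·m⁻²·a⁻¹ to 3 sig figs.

carbon steel: f(T) = +0.150·(T−10) [T≤10 °C] = -0.1050
  SO₂ term: 1.77·2.3^0.52·exp(0.02·68-0.1050) = 9.574
  Cl⁻ term: 0.102·436.3^0.62·exp(0.033·68+0.04·9.3) = 60.45
  r_corr = 9.574 + 60.45 = 70.02 μm/a
Convert to mass loss: 70.02 μm/a × 7.85 g/cm³ = 549.7 g·m⁻²·a⁻¹

r_corr = 550 g·m⁻²·a⁻¹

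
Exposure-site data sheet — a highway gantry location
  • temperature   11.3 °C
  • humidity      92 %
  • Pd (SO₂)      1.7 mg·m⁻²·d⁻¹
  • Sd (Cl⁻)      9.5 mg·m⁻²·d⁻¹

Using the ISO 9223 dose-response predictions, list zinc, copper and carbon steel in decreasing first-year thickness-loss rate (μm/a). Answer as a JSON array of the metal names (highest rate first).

zinc: temperature factor f = -0.071·(1.3) = -0.0923
  SO₂ term: 0.0129·1.7^0.44·exp(0.046·92-0.0923) = 1.023
  Cl⁻ term: 0.0175·9.5^0.57·exp(0.008·92+0.085·11.3) = 0.3444
  sum: 1.023 + 0.3444 → r_corr = 1.367 μm/a
copper: temperature factor f = -0.080·(1.3) = -0.1040
  SO₂ term: 0.0053·1.7^0.26·exp(0.059·92-0.1040) = 1.248
  Sd branch = 0.01025·Sd^0.27·e^(0.036·RH+0.049·T) = 0.8986 μm/a
  r_corr = 1.248 + 0.8986 = 2.147 μm/a
carbon steel: T>10 °C ⇒ hinge -0.054·(11.3−10) = -0.0702
  Pd branch = 1.77·Pd^0.52·e^(0.02·RH+f) = 13.69 μm/a
  Sd branch = 0.102·Sd^0.62·e^(0.033·RH+0.04·T) = 13.48 μm/a
  r_corr = 13.69 + 13.48 = 27.17 μm/a
Ordering by μm/a: carbon steel (27.2) > copper (2.15) > zinc (1.37)

["carbon steel", "copper", "zinc"]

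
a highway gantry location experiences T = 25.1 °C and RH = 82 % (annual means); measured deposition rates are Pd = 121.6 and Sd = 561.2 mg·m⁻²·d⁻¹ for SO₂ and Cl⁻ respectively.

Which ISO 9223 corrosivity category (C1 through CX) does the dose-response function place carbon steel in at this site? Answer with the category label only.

CX

carbon steel: temperature factor f = -0.054·(15.1) = -0.8154
  SO₂ term: 1.77·121.6^0.52·exp(0.02·82-0.8154) = 49.01
  Cl⁻ term: 0.102·561.2^0.62·exp(0.033·82+0.04·25.1) = 211
  sum: 49.01 + 211 → r_corr = 260 μm/a
Category bounds: 200…700 μm/a bracket r_corr ⇒ CX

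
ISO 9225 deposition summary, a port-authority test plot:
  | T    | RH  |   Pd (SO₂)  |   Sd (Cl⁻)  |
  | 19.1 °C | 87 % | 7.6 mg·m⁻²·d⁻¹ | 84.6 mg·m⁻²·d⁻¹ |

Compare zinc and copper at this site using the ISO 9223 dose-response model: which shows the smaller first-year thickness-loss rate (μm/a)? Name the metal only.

zinc: temperature factor f = -0.071·(9.1) = -0.6461
  SO₂ term: 0.0129·7.6^0.44·exp(0.046·87-0.6461) = 0.9028
  Cl⁻ term: 0.0175·84.6^0.57·exp(0.008·87+0.085·19.1) = 2.233
  r_corr = 0.9028 + 2.233 = 3.136 μm/a
copper: f(T) = -0.080·(T−10) [T>10 °C] = -0.7280
  Pd branch = 0.0053·Pd^0.26·e^(0.059·RH+f) = 0.7351 μm/a
  Cl⁻ term: 0.01025·84.6^0.27·exp(0.036·87+0.049·19.1) = 1.985
  sum: 0.7351 + 1.985 → r_corr = 2.72 μm/a
Ordering by μm/a: zinc (3.14) > copper (2.72)

copper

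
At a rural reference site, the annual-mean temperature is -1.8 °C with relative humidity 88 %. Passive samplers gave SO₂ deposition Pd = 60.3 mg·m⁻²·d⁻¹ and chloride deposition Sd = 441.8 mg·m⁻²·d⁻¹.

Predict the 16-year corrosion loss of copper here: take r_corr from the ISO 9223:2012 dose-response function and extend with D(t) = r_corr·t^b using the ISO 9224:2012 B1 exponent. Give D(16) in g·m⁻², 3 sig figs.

D(16) = 101 g·m⁻²

copper: T≤10 °C ⇒ hinge +0.126·(-1.8−10) = -1.4868
  sulphur-dioxide contribution → 0.6256 μm/a
  chloride contribution → 1.155 μm/a
  ⇒ r_corr(copper) = 1.78 μm/a
Power-law: D(16) = r_corr · 16^0.667
  D(16) = 1.78 × 16^0.667 = 1.78 × 6.355 = 11.31 μm
  Mass loss = 11.31 μm × 8.96 g/cm³ = 101.4 g·m⁻²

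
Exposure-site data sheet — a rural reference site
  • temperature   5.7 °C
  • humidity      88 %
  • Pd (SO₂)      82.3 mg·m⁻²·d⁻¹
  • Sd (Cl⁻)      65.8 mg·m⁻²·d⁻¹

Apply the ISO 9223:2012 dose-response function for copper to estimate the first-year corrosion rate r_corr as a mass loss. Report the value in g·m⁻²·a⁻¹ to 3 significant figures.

copper: T≤10 °C ⇒ hinge +0.126·(5.7−10) = -0.5418
  SO₂ term: 0.0053·82.3^0.26·exp(0.059·88-0.5418) = 1.745
  Sd branch = 0.01025·Sd^0.27·e^(0.036·RH+0.049·T) = 0.9972 μm/a
  r_corr = 1.745 + 0.9972 = 2.742 μm/a
Convert to mass loss: 2.742 μm/a × 8.96 g/cm³ = 24.57 g·m⁻²·a⁻¹

r_corr = 24.6 g·m⁻²·a⁻¹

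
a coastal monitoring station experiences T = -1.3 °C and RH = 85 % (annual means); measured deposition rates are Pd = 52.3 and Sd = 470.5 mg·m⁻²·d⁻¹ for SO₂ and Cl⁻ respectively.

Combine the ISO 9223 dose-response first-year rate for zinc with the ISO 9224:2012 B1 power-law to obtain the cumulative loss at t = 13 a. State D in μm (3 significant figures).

D(13) = 27.5 μm

zinc: T≤10 °C ⇒ hinge +0.038·(-1.3−10) = -0.4294
  sulphur-dioxide contribution → 2.39 μm/a
  chloride contribution → 1.032 μm/a
  total first-year rate 3.422 μm/a
Power-law: D(13) = r_corr · 13^0.813
  D(13) = 3.422 × 13^0.813 = 3.422 × 8.047 = 27.54 μm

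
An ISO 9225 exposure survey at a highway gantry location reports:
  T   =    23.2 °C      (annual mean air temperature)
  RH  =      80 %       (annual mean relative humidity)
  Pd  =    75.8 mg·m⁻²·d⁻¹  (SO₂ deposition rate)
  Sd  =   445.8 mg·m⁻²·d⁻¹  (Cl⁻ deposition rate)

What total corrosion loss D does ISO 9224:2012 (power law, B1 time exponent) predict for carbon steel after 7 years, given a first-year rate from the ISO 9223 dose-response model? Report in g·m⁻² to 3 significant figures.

carbon steel: temperature factor f = -0.054·(13.2) = -0.7128
  SO₂ term: 1.77·75.8^0.52·exp(0.02·80-0.7128) = 40.8
  Cl⁻ term: 0.102·445.8^0.62·exp(0.033·80+0.04·23.2) = 158.7
  sum: 40.8 + 158.7 → r_corr = 199.5 μm/a
ISO 9224: D(t) = r_corr · t^b with b = 0.523 (carbon steel, B1)
  D(7) = 199.5 × 7^0.523 = 199.5 × 2.767 = 552.1 μm
  Mass loss = 552.1 μm × 7.85 g/cm³ = 4334 g·m⁻²

D(7) = 4.33e+03 g·m⁻²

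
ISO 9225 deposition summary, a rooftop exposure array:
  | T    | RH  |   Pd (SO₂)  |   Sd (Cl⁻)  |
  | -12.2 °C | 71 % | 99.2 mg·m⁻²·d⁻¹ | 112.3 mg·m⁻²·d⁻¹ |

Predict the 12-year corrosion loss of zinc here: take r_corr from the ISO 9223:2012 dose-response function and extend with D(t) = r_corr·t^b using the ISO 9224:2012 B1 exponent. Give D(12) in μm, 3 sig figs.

zinc: T≤10 °C ⇒ hinge +0.038·(-12.2−10) = -0.8436
  SO₂ term: 0.0129·99.2^0.44·exp(0.046·71-0.8436) = 1.099
  Sd branch = 0.0175·Sd^0.57·e^(0.008·RH+0.085·T) = 0.1615 μm/a
  r_corr = 1.099 + 0.1615 = 1.261 μm/a
ISO 9224: D(t) = r_corr · t^b with b = 0.813 (zinc, B1)
  D(12) = 1.261 × 12^0.813 = 1.261 × 7.54 = 9.506 μm

D(12) = 9.51 μm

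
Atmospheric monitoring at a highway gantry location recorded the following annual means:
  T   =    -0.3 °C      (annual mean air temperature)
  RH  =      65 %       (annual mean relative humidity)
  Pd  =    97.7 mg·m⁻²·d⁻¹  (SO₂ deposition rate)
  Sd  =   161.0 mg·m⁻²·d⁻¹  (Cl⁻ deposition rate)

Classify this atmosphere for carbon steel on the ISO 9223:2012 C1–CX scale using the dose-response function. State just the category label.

carbon steel: temperature factor f = +0.150·(-10.3) = -1.5450
  SO₂ term: 1.77·97.7^0.52·exp(0.02·65-1.5450) = 15.01
  Cl⁻ term: 0.102·161.0^0.62·exp(0.033·65+0.04·-0.3) = 20.1
  sum: 15.01 + 20.1 → r_corr = 35.11 μm/a
35.1 μm/a falls in (25, 50] for carbon steel → category C3

C3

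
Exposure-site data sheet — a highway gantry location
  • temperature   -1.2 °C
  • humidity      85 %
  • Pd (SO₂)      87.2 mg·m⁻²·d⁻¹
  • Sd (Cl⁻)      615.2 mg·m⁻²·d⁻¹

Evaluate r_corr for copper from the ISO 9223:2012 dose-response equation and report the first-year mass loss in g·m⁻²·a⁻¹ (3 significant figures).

r_corr = 16.0 g·m⁻²·a⁻¹

copper: T≤10 °C ⇒ hinge +0.126·(-1.2−10) = -1.4112
  Pd branch = 0.0053·Pd^0.26·e^(0.059·RH+f) = 0.6222 μm/a
  Cl⁻ term: 0.01025·615.2^0.27·exp(0.036·85+0.049·-1.2) = 1.167
  sum: 0.6222 + 1.167 → r_corr = 1.789 μm/a
Convert to mass loss: 1.789 μm/a × 8.96 g/cm³ = 16.03 g·m⁻²·a⁻¹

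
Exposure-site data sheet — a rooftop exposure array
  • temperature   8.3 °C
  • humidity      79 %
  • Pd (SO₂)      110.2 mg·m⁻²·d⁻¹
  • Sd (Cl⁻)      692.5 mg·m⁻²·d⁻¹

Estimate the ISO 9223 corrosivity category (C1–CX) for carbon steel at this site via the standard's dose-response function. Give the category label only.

C5

carbon steel: f(T) = +0.150·(T−10) [T≤10 °C] = -0.2550
  sulphur-dioxide contribution → 76.8 μm/a
  chloride contribution → 111.2 μm/a
  ⇒ r_corr(carbon steel) = 188 μm/a
Category bounds: 80…200 μm/a bracket r_corr ⇒ C5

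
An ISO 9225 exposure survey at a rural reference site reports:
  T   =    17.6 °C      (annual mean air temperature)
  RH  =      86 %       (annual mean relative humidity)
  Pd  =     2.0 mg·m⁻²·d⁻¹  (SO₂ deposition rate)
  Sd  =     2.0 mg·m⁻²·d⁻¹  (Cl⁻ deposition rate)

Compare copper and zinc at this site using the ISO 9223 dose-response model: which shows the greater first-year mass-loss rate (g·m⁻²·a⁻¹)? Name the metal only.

copper

copper: T>10 °C ⇒ hinge -0.080·(17.6−10) = -0.6080
  SO₂ term: 0.0053·2.0^0.26·exp(0.059·86-0.6080) = 0.5522
  Cl⁻ term: 0.01025·2.0^0.27·exp(0.036·86+0.049·17.6) = 0.6473
  r_corr = 0.5522 + 0.6473 = 1.2 μm/a
  mass loss = 1.2 μm/a × 8.96 g/cm³ = 10.75 g·m⁻²·a⁻¹
zinc: temperature factor f = -0.071·(7.6) = -0.5396
  SO₂ term: 0.0129·2.0^0.44·exp(0.046·86-0.5396) = 0.533
  Cl⁻ term: 0.0175·2.0^0.57·exp(0.008·86+0.085·17.6) = 0.2307
  r_corr = 0.533 + 0.2307 = 0.7638 μm/a
  mass loss = 0.7638 μm/a × 7.14 g/cm³ = 5.453 g·m⁻²·a⁻¹
Ordering by g·m⁻²·a⁻¹: copper (10.7) > zinc (5.45)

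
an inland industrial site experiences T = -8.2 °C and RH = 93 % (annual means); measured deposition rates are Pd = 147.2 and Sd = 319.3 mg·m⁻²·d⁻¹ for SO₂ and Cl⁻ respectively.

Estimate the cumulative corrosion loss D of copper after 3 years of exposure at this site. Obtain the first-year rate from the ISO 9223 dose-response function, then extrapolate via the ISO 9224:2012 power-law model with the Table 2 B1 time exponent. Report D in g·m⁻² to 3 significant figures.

D(3) = 26.1 g·m⁻²

copper: temperature factor f = +0.126·(-18.2) = -2.2932
  SO₂ term: 0.0053·147.2^0.26·exp(0.059·93-2.2932) = 0.4731
  Cl⁻ term: 0.01025·319.3^0.27·exp(0.036·93+0.049·-8.2) = 0.9255
  sum: 0.4731 + 0.9255 → r_corr = 1.399 μm/a
Power-law: D(3) = r_corr · 3^0.667
  D(3) = 1.399 × 3^0.667 = 1.399 × 2.081 = 2.91 μm
  Mass loss = 2.91 μm × 8.96 g/cm³ = 26.08 g·m⁻²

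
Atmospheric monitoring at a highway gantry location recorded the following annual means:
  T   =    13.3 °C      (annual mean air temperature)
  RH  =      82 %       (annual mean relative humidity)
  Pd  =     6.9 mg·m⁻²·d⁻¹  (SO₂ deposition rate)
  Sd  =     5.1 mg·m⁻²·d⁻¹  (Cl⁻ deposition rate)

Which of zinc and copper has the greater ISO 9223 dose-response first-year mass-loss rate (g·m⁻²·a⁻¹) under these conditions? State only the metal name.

zinc: temperature factor f = -0.071·(3.3) = -0.2343
  sulphur-dioxide contribution → 1.038 μm/a
  chloride contribution → 0.2644 μm/a
  ⇒ r_corr(zinc) = 1.302 μm/a
  mass loss = 1.302 μm/a × 7.14 g/cm³ = 9.297 g·m⁻²·a⁻¹
copper: temperature factor f = -0.080·(3.3) = -0.2640
  sulphur-dioxide contribution → 0.8489 μm/a
  chloride contribution → 0.5846 μm/a
  ⇒ r_corr(copper) = 1.433 μm/a
  mass loss = 1.433 μm/a × 8.96 g/cm³ = 12.84 g·m⁻²·a⁻¹
Ordering by g·m⁻²·a⁻¹: copper (12.8) > zinc (9.3)

copper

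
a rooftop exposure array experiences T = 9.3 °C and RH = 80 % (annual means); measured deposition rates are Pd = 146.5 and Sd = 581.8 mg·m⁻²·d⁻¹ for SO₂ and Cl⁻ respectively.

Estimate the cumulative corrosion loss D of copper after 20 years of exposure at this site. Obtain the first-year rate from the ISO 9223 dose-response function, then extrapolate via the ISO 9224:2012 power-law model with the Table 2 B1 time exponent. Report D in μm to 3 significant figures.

copper: temperature factor f = +0.126·(-0.7) = -0.0882
  sulphur-dioxide contribution → 1.99 μm/a
  chloride contribution → 1.607 μm/a
  total first-year rate 3.597 μm/a
Power-law: D(20) = r_corr · 20^0.667
  D(20) = 3.597 × 20^0.667 = 3.597 × 7.375 = 26.53 μm

D(20) = 26.5 μm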